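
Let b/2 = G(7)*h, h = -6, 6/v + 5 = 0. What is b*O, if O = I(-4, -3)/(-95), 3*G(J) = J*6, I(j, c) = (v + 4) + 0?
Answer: 2352/475 ≈ 4.9516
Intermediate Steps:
v = -6/5 (v = 6/(-5 + 0) = 6/(-5) = 6*(-⅕) = -6/5 ≈ -1.2000)
I(j, c) = 14/5 (I(j, c) = (-6/5 + 4) + 0 = 14/5 + 0 = 14/5)
G(J) = 2*J (G(J) = (J*6)/3 = (6*J)/3 = 2*J)
O = -14/475 (O = (14/5)/(-95) = (14/5)*(-1/95) = -14/475 ≈ -0.029474)
b = -168 (b = 2*((2*7)*(-6)) = 2*(14*(-6)) = 2*(-84) = -168)
b*O = -168*(-14/475) = 2352/475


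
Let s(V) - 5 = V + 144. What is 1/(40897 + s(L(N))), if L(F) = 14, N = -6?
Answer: 1/41060 ≈ 2.4355e-5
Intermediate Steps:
s(V) = 149 + V (s(V) = 5 + (V + 144) = 5 + (144 + V) = 149 + V)
1/(40897 + s(L(N))) = 1/(40897 + (149 + 14)) = 1/(40897 + 163) = 1/41060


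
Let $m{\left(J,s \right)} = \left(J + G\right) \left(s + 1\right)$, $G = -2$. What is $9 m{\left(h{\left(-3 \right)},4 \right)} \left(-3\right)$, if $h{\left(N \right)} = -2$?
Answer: $540$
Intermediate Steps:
$m{\left(J,s \right)} = \left(1 + s\right) \left(-2 + J\right)$ ($m{\left(J,s \right)} = \left(J - 2\right) \left(s + 1\right) = \left(-2 + J\right) \left(1 + s\right) = \left(1 + s\right) \left(-2 + J\right)$)
$9 m{\left(h{\left(-3 \right)},4 \right)} \left(-3\right) = 9 \left(-2 - 2 - 8 - 8\right) \left(-3\right) = 9 \left(-20\right) \left(-3\right) = \left(-180\right) \left(-3\right) = 540$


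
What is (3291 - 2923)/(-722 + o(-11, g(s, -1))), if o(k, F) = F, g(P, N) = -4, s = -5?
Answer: -184/363 ≈ -0.50689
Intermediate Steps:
(3291 - 2923)/(-722 + o(-11, g(s, -1))) = (3291 - 2923)/(-722 - 4) = 368/(-726) = 368*(-1/726) = -184/363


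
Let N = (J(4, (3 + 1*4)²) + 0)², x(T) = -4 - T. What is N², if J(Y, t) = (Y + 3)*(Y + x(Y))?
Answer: 614656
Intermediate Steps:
J(Y, t) = -12 - 4*Y (J(Y, t) = (Y + 3)*(Y + (-4 - Y)) = (3 + Y)*(-4) = -12 - 4*Y)
N = 784 (N = ((-12 - 4*4) + 0)² = ((-12 - 16) + 0)² = (-28 + 0)² = (-28)² = 784)
N² = 784² = 614656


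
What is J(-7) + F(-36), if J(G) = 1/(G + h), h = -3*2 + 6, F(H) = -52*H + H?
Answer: 12851/7 ≈ 1835.9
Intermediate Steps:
F(H) = -51*H
h = 0 (h = -6 + 6 = 0)
J(G) = 1/G (J(G) = 1/(G + 0) = 1/G)
J(-7) + F(-36) = 1/(-7) - 51*(-36) = -1/7 + 1836 = 12851/7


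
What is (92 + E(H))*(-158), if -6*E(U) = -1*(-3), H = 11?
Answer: -14457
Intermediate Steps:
E(U) = -½ (E(U) = -(-1)*(-3)/6 = -⅙*3 = -½)
(92 + E(H))*(-158) = (92 - ½)*(-158) = (183/2)*(-158) = -14457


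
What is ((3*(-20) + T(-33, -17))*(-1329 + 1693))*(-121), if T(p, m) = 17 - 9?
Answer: 2290288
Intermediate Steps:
T(p, m) = 8
((3*(-20) + T(-33, -17))*(-1329 + 1693))*(-121) = ((3*(-20) + 8)*(-1329 + 1693))*(-121) = ((-60 + 8)*364)*(-121) = -52*364*(-121) = -18928*(-121) = 2290288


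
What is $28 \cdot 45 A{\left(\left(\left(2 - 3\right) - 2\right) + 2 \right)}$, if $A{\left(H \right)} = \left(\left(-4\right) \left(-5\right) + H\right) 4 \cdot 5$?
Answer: $478800$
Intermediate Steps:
$A{\left(H \right)} = 400 + 20 H$ ($A{\left(H \right)} = \left(20 + H\right) 4 \cdot 5 = \left(80 + 4 H\right) 5 = 400 + 20 H$)
$28 \cdot 45 A{\left(\left(\left(2 - 3\right) - 2\right) + 2 \right)} = 28 \cdot 45 \left(400 + 20 \left(\left(\left(2 - 3\right) - 2\right) + 2\right)\right) = 1260 \left(400 + 20 \left(\left(-1 - 2\right) + 2\right)\right) = 1260 \left(400 + 20 \left(-3 + 2\right)\right) = 1260 \left(400 + 20 \left(-1\right)\right) = 1260 \left(400 - 20\right) = 1260 \cdot 380 = 478800$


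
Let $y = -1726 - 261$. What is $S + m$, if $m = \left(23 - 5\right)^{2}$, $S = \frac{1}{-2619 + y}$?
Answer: $\frac{1492343}{4606} \approx 324.0$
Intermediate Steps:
$y = -1987$
$S = - \frac{1}{4606}$ ($S = \frac{1}{-2619 - 1987} = \frac{1}{-4606} = - \frac{1}{4606} \approx -0.00021711$)
$m = 324$ ($m = 18^{2} = 324$)
$S + m = - \frac{1}{4606} + 324 = \frac{1492343}{4606}$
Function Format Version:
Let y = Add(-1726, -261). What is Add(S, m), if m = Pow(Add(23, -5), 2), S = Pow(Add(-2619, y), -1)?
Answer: Rational(1492343, 4606) ≈ 324.00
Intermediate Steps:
y = -1987
S = Rational(-1, 4606) (S = Pow(Add(-2619, -1987), -1) = Pow(-4606, -1) = Rational(-1, 4606) ≈ -0.00021711)
m = 324 (m = Pow(18, 2) = 324)
Add(S, m) = Add(Rational(-1, 4606), 324) = Rational(1492343, 4606)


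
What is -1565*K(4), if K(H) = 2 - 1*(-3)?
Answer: -7825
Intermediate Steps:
K(H) = 5 (K(H) = 2 + 3 = 5)
-1565*K(4) = -1565*5 = -7825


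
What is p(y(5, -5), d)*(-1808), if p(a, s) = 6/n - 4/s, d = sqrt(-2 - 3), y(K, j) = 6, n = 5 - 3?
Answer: -5424 - 7232*I*sqrt(5)/5 ≈ -5424.0 - 3234.3*I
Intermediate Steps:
n = 2
d = I*sqrt(5) (d = sqrt(-5) = I*sqrt(5) ≈ 2.2361*I)
p(a, s) = 3 - 4/s (p(a, s) = 6/2 - 4/s = 6*(1/2) - 4/s = 3 - 4/s)
p(y(5, -5), d)*(-1808) = (3 - 4*(-I*sqrt(5)/5))*(-1808) = (3 - (-4)*I*sqrt(5)/5)*(-1808) = (3 + 4*I*sqrt(5)/5)*(-1808) = -5424 - 7232*I*sqrt(5)/5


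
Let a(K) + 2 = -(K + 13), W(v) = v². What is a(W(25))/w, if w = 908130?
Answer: -64/90813 ≈ -0.00070474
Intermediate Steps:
a(K) = -15 - K (a(K) = -2 - (K + 13) = -2 - (13 + K) = -2 + (-13 - K) = -15 - K)
a(W(25))/w = (-15 - 1*25²)/908130 = (-15 - 1*625)*(1/908130) = (-15 - 625)*(1/908130) = -640*1/908130 = -64/90813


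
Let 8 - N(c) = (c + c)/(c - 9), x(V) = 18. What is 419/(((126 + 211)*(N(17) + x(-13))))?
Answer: 1676/29319 ≈ 0.057164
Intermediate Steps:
N(c) = 8 - 2*c/(-9 + c) (N(c) = 8 - (c + c)/(c - 9) = 8 - 2*c/(-9 + c))
419/(((126 + 211)*(N(17) + x(-13)))) = 419/(((126 + 211)*(6*(-12 + 17)/(-9 + 17) + 18))) = 419/((337*(6*5/8 + 18))) = 419/((337*(6*(1/8)*5 + 18))) = 419/((337*(15/4 + 18))) = 419/((337*(87/4))) = 419/(29319/4) = 419*(4/29319) = 1676/29319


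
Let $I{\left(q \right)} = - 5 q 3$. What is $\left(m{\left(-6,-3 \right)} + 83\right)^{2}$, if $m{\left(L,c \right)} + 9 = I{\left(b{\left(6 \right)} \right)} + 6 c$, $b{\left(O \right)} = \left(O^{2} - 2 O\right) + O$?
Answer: $155236$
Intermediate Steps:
$b{\left(O \right)} = O^{2} - O$
$I{\left(q \right)} = - 15 q$
$m{\left(L,c \right)} = -459 + 6 c$ ($m{\left(L,c \right)} = -9 + \left(- 15 \cdot 6 \left(-1 + 6\right) + 6 c\right) = -9 + \left(- 15 \cdot 6 \cdot 5 + 6 c\right) = -9 + \left(\left(-15\right) 30 + 6 c\right) = -9 + \left(-450 + 6 c\right) = -459 + 6 c$)
$\left(m{\left(-6,-3 \right)} + 83\right)^{2} = \left(\left(-459 + 6 \left(-3\right)\right) + 83\right)^{2} = \left(\left(-459 - 18\right) + 83\right)^{2} = \left(-477 + 83\right)^{2} = \left(-394\right)^{2} = 155236$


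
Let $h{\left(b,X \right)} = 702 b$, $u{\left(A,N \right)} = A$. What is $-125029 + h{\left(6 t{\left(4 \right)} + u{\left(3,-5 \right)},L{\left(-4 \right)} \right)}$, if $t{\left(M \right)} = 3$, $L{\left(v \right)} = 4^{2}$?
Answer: $-110287$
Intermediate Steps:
$L{\left(v \right)} = 16$
$-125029 + h{\left(6 t{\left(4 \right)} + u{\left(3,-5 \right)},L{\left(-4 \right)} \right)} = -125029 + 702 \left(6 \cdot 3 + 3\right) = -125029 + 702 \left(18 + 3\right) = -125029 + 702 \cdot 21 = -125029 + 14742 = -110287$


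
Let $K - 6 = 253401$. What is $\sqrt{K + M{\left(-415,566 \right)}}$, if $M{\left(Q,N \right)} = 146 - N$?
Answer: $7 \sqrt{5163} \approx 502.98$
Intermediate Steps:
$K = 253407$ ($K = 6 + 253401 = 253407$)
$\sqrt{K + M{\left(-415,566 \right)}} = \sqrt{253407 + \left(146 - 566\right)} = \sqrt{253407 - 420} = \sqrt{252987} = 7 \sqrt{5163}$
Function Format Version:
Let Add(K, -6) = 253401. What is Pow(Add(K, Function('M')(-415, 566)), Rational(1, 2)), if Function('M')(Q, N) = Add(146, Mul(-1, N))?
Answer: Mul(7, Pow(5163, Rational(1, 2))) ≈ 502.98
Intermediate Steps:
K = 253407 (K = Add(6, 253401) = 253407)
Pow(Add(K, Function('M')(-415, 566)), Rational(1, 2)) = Pow(Add(253407, Add(146, Mul(-1, 566))), Rational(1, 2)) = Pow(Add(253407, Add(146, -566)), Rational(1, 2)) = Pow(Add(253407, -420), Rational(1, 2)) = Pow(252987, Rational(1, 2)) = Mul(7, Pow(5163, Rational(1, 2)))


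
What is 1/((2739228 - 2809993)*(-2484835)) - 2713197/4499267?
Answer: -477086793573784408/791148179244847925 ≈ -0.60303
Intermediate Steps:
1/((2739228 - 2809993)*(-2484835)) - 2713197/4499267 = -1/2484835/(-70765) - 2713197*1/4499267 = -1/70765*(-1/2484835) - 2713197/4499267 = 1/175839348775 - 2713197/4499267 = -477086793573784408/791148179244847925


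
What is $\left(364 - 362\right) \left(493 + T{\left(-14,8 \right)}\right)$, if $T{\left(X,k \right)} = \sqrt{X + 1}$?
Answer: $986 + 2 i \sqrt{13} \approx 986.0 + 7.2111 i$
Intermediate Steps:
$T{\left(X,k \right)} = \sqrt{1 + X}$
$\left(364 - 362\right) \left(493 + T{\left(-14,8 \right)}\right) = \left(364 - 362\right) \left(493 + \sqrt{1 - 14}\right) = 2 \left(493 + \sqrt{-13}\right) = 2 \left(493 + i \sqrt{13}\right) = 986 + 2 i \sqrt{13}$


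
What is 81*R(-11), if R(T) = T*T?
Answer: 9801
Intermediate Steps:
R(T) = T**2
81*R(-11) = 81*(-11)**2 = 81*121 = 9801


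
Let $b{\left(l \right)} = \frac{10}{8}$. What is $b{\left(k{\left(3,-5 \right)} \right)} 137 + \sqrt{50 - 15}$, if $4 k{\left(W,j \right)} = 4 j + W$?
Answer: $\frac{685}{4} + \sqrt{35} \approx 177.17$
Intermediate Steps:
$k{\left(W,j \right)} = j + \frac{W}{4}$ ($k{\left(W,j \right)} = \frac{4 j + W}{4} = \frac{W + 4 j}{4} = j + \frac{W}{4}$)
$b{\left(l \right)} = \frac{5}{4}$ ($b{\left(l \right)} = 10 \cdot \frac{1}{8} = \frac{5}{4}$)
$b{\left(k{\left(3,-5 \right)} \right)} 137 + \sqrt{50 - 15} = \frac{5}{4} \cdot 137 + \sqrt{50 - 15} = \frac{685}{4} + \sqrt{35}$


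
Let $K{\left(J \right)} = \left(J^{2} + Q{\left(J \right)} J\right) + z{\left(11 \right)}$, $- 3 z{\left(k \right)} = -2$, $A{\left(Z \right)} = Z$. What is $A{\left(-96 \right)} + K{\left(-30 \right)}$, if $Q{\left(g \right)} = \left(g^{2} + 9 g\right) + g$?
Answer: $- \frac{51586}{3} \approx -17195.0$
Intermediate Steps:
$Q{\left(g \right)} = g^{2} + 10 g$
$z{\left(k \right)} = \frac{2}{3}$ ($z{\left(k \right)} = \left(- \frac{1}{3}\right) \left(-2\right) = \frac{2}{3}$)
$K{\left(J \right)} = \frac{2}{3} + J^{2} + J^{2} \left(10 + J\right)$ ($K{\left(J \right)} = \left(J^{2} + J \left(10 + J\right) J\right) + \frac{2}{3} = \left(J^{2} + J^{2} \left(10 + J\right)\right) + \frac{2}{3} = \frac{2}{3} + J^{2} + J^{2} \left(10 + J\right)$)
$A{\left(-96 \right)} + K{\left(-30 \right)} = -96 + \left(\frac{2}{3} + \left(-30\right)^{3} + 11 \left(-30\right)^{2}\right) = -96 + \left(\frac{2}{3} - 27000 + 11 \cdot 900\right) = -96 + \left(\frac{2}{3} - 27000 + 9900\right) = -96 - \frac{51298}{3} = - \frac{51586}{3}$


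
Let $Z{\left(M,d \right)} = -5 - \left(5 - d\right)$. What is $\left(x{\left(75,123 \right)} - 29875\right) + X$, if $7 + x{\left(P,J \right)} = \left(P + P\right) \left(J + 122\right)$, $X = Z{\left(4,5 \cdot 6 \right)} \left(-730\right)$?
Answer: $-7732$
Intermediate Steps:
$Z{\left(M,d \right)} = -10 + d$ ($Z{\left(M,d \right)} = -5 + \left(-5 + d\right) = -10 + d$)
$X = -14600$ ($X = \left(-10 + 5 \cdot 6\right) \left(-730\right) = \left(-10 + 30\right) \left(-730\right) = 20 \left(-730\right) = -14600$)
$x{\left(P,J \right)} = -7 + 2 P \left(122 + J\right)$ ($x{\left(P,J \right)} = -7 + \left(P + P\right) \left(J + 122\right) = -7 + 2 P \left(122 + J\right)$)
$\left(x{\left(75,123 \right)} - 29875\right) + X = \left(\left(-7 + 244 \cdot 75 + 2 \cdot 123 \cdot 75\right) - 29875\right) - 14600 = \left(\left(-7 + 18300 + 18450\right) - 29875\right) - 14600 = \left(36743 - 29875\right) - 14600 = 6868 - 14600 = -7732$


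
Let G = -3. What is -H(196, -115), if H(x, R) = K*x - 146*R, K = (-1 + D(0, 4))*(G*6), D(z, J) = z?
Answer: -20318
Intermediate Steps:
K = 18 (K = (-1 + 0)*(-3*6) = -1*(-18) = 18)
H(x, R) = -146*R + 18*x (H(x, R) = 18*x - 146*R = -146*R + 18*x)
-H(196, -115) = -(-146*(-115) + 18*196) = -(16790 + 3528) = -1*20318 = -20318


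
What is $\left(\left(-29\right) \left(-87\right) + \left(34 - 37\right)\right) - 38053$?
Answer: $-35533$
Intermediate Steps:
$\left(\left(-29\right) \left(-87\right) + \left(34 - 37\right)\right) - 38053 = \left(2523 + \left(34 - 37\right)\right) - 38053 = \left(2523 - 3\right) - 38053 = 2520 - 38053 = -35533$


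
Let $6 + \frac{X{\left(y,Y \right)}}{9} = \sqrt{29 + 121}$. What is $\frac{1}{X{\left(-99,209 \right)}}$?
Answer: $\frac{1}{171} + \frac{5 \sqrt{6}}{1026} \approx 0.017785$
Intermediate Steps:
$X{\left(y,Y \right)} = -54 + 45 \sqrt{6}$ ($X{\left(y,Y \right)} = -54 + 9 \sqrt{29 + 121} = -54 + 9 \sqrt{150} = -54 + 9 \cdot 5 \sqrt{6} = -54 + 45 \sqrt{6}$)
$\frac{1}{X{\left(-99,209 \right)}} = \frac{1}{-54 + 45 \sqrt{6}}$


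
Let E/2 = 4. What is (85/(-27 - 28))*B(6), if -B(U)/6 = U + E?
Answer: 1428/11 ≈ 129.82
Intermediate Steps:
E = 8 (E = 2*4 = 8)
B(U) = -48 - 6*U (B(U) = -6*(U + 8) = -6*(8 + U) = -48 - 6*U)
(85/(-27 - 28))*B(6) = (85/(-27 - 28))*(-48 - 6*6) = (85/(-55))*(-48 - 36) = -1/55*85*(-84) = -17/11*(-84) = 1428/11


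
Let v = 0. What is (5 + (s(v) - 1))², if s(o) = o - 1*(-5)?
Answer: 81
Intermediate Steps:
s(o) = 5 + o (s(o) = o + 5 = 5 + o)
(5 + (s(v) - 1))² = (5 + ((5 + 0) - 1))² = (5 + (5 - 1))² = (5 + 4)² = 9² = 81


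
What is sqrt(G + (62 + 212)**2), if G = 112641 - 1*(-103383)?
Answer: 10*sqrt(2911) ≈ 539.54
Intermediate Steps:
G = 216024 (G = 112641 + 103383 = 216024)
sqrt(G + (62 + 212)**2) = sqrt(216024 + (62 + 212)**2) = sqrt(216024 + 274**2) = sqrt(216024 + 75076) = sqrt(291100) = 10*sqrt(2911)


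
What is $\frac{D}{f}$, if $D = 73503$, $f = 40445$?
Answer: $\frac{73503}{40445} \approx 1.8174$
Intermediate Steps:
$\frac{D}{f} = \frac{73503}{40445}$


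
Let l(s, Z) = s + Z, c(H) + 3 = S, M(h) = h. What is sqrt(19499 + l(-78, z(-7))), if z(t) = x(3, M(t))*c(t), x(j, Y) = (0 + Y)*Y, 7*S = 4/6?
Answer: 2*sqrt(43377)/3 ≈ 138.85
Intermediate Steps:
S = 2/21 (S = (4/6)/7 = (4*(1/6))/7 = (1/7)*(2/3) = 2/21 ≈ 0.095238)
c(H) = -61/21 (c(H) = -3 + 2/21 = -61/21)
x(j, Y) = Y**2 (x(j, Y) = Y*Y = Y**2)
z(t) = -61*t**2/21 (z(t) = t**2*(-61/21) = -61*t**2/21)
l(s, Z) = Z + s
sqrt(19499 + l(-78, z(-7))) = sqrt(19499 + (-61/21*(-7)**2 - 78)) = sqrt(19499 + (-61/21*49 - 78)) = sqrt(19499 + (-427/3 - 78)) = sqrt(19499 - 661/3) = sqrt(57836/3) = 2*sqrt(43377)/3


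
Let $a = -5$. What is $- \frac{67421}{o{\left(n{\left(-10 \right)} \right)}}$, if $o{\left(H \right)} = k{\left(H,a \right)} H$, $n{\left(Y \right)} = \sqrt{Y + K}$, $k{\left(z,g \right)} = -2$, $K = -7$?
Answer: $- \frac{67421 i \sqrt{17}}{34} \approx - 8176.0 i$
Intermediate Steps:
$n{\left(Y \right)} = \sqrt{-7 + Y}$ ($n{\left(Y \right)} = \sqrt{Y - 7} = \sqrt{-7 + Y}$)
$o{\left(H \right)} = - 2 H$
$- \frac{67421}{o{\left(n{\left(-10 \right)} \right)}} = - \frac{67421}{\left(-2\right) \sqrt{-7 - 10}} = - \frac{67421}{\left(-2\right) \sqrt{-17}} = - \frac{67421}{\left(-2\right) i \sqrt{17}} = - 67421 \frac{i \sqrt{17}}{34} = - \frac{67421 i \sqrt{17}}{34}$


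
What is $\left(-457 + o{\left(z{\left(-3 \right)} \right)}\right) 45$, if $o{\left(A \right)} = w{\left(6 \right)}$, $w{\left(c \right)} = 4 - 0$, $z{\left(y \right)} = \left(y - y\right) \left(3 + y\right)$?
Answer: $-20385$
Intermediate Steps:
$z{\left(y \right)} = 0$ ($z{\left(y \right)} = 0 \left(3 + y\right) = 0$)
$w{\left(c \right)} = 4$ ($w{\left(c \right)} = 4 + 0 = 4$)
$o{\left(A \right)} = 4$
$\left(-457 + o{\left(z{\left(-3 \right)} \right)}\right) 45 = \left(-457 + 4\right) 45 = \left(-453\right) 45 = -20385$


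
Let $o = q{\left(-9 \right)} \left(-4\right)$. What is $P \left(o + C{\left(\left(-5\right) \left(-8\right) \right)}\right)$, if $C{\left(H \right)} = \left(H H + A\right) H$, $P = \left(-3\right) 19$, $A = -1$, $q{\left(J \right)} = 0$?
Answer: $-3645720$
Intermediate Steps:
$P = -57$
$C{\left(H \right)} = H \left(-1 + H^{2}\right)$ ($C{\left(H \right)} = \left(H H - 1\right) H = \left(H^{2} - 1\right) H = \left(-1 + H^{2}\right) H = H \left(-1 + H^{2}\right)$)
$o = 0$ ($o = 0 \left(-4\right) = 0$)
$P \left(o + C{\left(\left(-5\right) \left(-8\right) \right)}\right) = - 57 \left(0 + \left(\left(\left(-5\right) \left(-8\right)\right)^{3} - \left(-5\right) \left(-8\right)\right)\right) = - 57 \left(0 + \left(40^{3} - 40\right)\right) = - 57 \left(0 + \left(64000 - 40\right)\right) = - 57 \left(0 + 63960\right) = \left(-57\right) 63960 = -3645720$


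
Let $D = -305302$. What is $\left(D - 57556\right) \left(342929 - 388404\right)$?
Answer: $16500967550$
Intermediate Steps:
$\left(D - 57556\right) \left(342929 - 388404\right) = \left(-305302 - 57556\right) \left(342929 - 388404\right) = \left(-362858\right) \left(-45475\right) = 16500967550$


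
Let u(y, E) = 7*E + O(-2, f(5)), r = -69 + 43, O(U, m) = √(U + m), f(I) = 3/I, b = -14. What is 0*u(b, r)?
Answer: 0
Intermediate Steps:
r = -26
u(y, E) = 7*E + I*√35/5 (u(y, E) = 7*E + √(-2 + 3/5) = 7*E + √(-2 + 3*(⅕)) = 7*E + √(-2 + ⅗) = 7*E + √(-7/5) = 7*E + I*√35/5)
0*u(b, r) = 0*(7*(-26) + I*√35/5) = 0*(-182 + I*√35/5) = 0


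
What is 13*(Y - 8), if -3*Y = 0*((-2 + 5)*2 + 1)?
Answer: -104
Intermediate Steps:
Y = 0 (Y = -0*((-2 + 5)*2 + 1) = -0*(3*2 + 1) = -0*(6 + 1) = -0*7 = -⅓*0 = 0)
13*(Y - 8) = 13*(0 - 8) = 13*(-8) = -104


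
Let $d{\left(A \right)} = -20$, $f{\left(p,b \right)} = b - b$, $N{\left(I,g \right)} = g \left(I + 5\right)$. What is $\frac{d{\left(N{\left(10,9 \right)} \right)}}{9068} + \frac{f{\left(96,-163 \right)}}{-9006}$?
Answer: $- \frac{5}{2267} \approx -0.0022056$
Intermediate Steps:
$N{\left(I,g \right)} = g \left(5 + I\right)$
$f{\left(p,b \right)} = 0$
$\frac{d{\left(N{\left(10,9 \right)} \right)}}{9068} + \frac{f{\left(96,-163 \right)}}{-9006} = - \frac{20}{9068} + \frac{0}{-9006} = \left(-20\right) \frac{1}{9068} + 0 \left(- \frac{1}{9006}\right) = - \frac{5}{2267} + 0 = - \frac{5}{2267}$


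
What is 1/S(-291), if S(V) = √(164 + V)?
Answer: -I*√127/127 ≈ -0.088736*I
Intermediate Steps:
1/S(-291) = 1/(√(164 - 291)) = 1/(√(-127)) = 1/(I*√127) = -I*√127/127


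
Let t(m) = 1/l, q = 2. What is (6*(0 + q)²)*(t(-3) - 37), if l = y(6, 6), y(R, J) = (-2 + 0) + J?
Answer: -882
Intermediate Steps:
y(R, J) = -2 + J
l = 4 (l = -2 + 6 = 4)
t(m) = ¼ (t(m) = 1/4 = ¼)
(6*(0 + q)²)*(t(-3) - 37) = (6*(0 + 2)²)*(¼ - 37) = (6*2²)*(-147/4) = (6*4)*(-147/4) = 24*(-147/4) = -882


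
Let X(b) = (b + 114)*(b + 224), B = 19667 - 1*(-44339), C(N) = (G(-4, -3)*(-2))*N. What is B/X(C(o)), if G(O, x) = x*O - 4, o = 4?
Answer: 32003/4000 ≈ 8.0007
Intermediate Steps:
G(O, x) = -4 + O*x (G(O, x) = O*x - 4 = -4 + O*x)
C(N) = -16*N (C(N) = ((-4 - 4*(-3))*(-2))*N = ((-4 + 12)*(-2))*N = (8*(-2))*N = -16*N)
B = 64006 (B = 19667 + 44339 = 64006)
X(b) = (114 + b)*(224 + b)
B/X(C(o)) = 64006/(25536 + (-16*4)**2 + 338*(-16*4)) = 64006/(25536 + (-64)**2 + 338*(-64)) = 64006/(25536 + 4096 - 21632) = 64006/8000 = 64006*(1/8000) = 32003/4000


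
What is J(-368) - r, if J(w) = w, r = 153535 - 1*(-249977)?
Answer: -403880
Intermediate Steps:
r = 403512 (r = 153535 + 249977 = 403512)
J(-368) - r = -368 - 1*403512 = -368 - 403512 = -403880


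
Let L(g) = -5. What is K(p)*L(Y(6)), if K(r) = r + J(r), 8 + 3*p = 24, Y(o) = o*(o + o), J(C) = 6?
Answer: -170/3 ≈ -56.667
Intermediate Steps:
Y(o) = 2*o**2 (Y(o) = o*(2*o) = 2*o**2)
p = 16/3 (p = -8/3 + (1/3)*24 = -8/3 + 8 = 16/3 ≈ 5.3333)
K(r) = 6 + r (K(r) = r + 6 = 6 + r)
K(p)*L(Y(6)) = (6 + 16/3)*(-5) = (34/3)*(-5) = -170/3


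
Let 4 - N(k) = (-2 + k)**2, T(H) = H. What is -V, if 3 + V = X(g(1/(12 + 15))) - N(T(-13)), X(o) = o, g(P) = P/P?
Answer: -219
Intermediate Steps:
g(P) = 1
N(k) = 4 - (-2 + k)**2
V = 219 (V = -3 + (1 - (-13)*(4 - 1*(-13))) = -3 + (1 - (-13)*(4 + 13)) = -3 + (1 - (-13)*17) = -3 + (1 - 1*(-221)) = -3 + (1 + 221) = -3 + 222 = 219)
-V = -1*219 = -219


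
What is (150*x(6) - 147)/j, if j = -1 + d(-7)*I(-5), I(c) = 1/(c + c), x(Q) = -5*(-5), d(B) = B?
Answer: -12010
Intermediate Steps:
x(Q) = 25
I(c) = 1/(2*c)
j = -3/10 (j = -1 - 7/(2*(-5)) = -1 - 7*(-1)/(2*5) = -1 - 7*(-1/10) = -1 + 7/10 = -3/10 ≈ -0.30000)
(150*x(6) - 147)/j = (150*25 - 147)/(-3/10) = (3750 - 147)*(-10/3) = 3603*(-10/3) = -12010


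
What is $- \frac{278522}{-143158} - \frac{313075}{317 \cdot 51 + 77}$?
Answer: $- \frac{649917411}{37507396} \approx -17.328$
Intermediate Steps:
$- \frac{278522}{-143158} - \frac{313075}{317 \cdot 51 + 77} = \left(-278522\right) \left(- \frac{1}{143158}\right) - \frac{313075}{16167 + 77} = \frac{139261}{71579} - \frac{313075}{16244} = - \frac{649917411}{37507396}$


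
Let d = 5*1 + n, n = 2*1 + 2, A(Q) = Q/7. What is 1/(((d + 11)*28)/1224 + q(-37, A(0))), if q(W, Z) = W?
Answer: -153/5591 ≈ -0.027365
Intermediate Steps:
A(Q) = Q/7 (A(Q) = Q*(⅐) = Q/7)
n = 4 (n = 2 + 2 = 4)
d = 9 (d = 5*1 + 4 = 5 + 4 = 9)
1/(((d + 11)*28)/1224 + q(-37, A(0))) = 1/(((9 + 11)*28)/1224 - 37) = 1/((20*28)*(1/1224) - 37) = 1/(560*(1/1224) - 37) = 1/(70/153 - 37) = 1/(-5591/153) = -153/5591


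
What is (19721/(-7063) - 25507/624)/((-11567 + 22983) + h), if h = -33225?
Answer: 192461845/96119067408 ≈ 0.0020023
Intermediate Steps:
(19721/(-7063) - 25507/624)/((-11567 + 22983) + h) = (19721/(-7063) - 25507/624)/((-11567 + 22983) - 33225) = (19721*(-1/7063) - 25507*1/624)/(11416 - 33225) = (-19721/7063 - 25507/624)/(-21809) = -192461845/4407312*(-1/21809) = 192461845/96119067408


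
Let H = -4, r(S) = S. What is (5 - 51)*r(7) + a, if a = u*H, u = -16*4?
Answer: -66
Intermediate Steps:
u = -64
a = 256 (a = -64*(-4) = 256)
(5 - 51)*r(7) + a = (5 - 51)*7 + 256 = -46*7 + 256 = -322 + 256 = -66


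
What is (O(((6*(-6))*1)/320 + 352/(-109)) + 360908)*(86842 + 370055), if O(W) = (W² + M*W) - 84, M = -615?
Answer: 12607435889348406057/76038400 ≈ 1.6580e+11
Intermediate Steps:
O(W) = -84 + W² - 615*W (O(W) = (W² - 615*W) - 84 = -84 + W² - 615*W)
(O(((6*(-6))*1)/320 + 352/(-109)) + 360908)*(86842 + 370055) = ((-84 + (((6*(-6))*1)/320 + 352/(-109))² - 615*(((6*(-6))*1)/320 + 352/(-109))) + 360908)*(86842 + 370055) = ((-84 + (-36*1*(1/320) + 352*(-1/109))² - 615*(-36*1*(1/320) + 352*(-1/109))) + 360908)*456897 = ((-84 + (-36*1/320 - 352/109)² - 615*(-36*1/320 - 352/109)) + 360908)*456897 = ((-84 + (-9/80 - 352/109)² - 615*(-9/80 - 352/109)) + 360908)*456897 = ((-84 + (-29141/8720)² - 615*(-29141/8720)) + 360908)*456897 = ((-84 + 849197881/76038400 + 3584343/1744) + 360908)*456897 = (150739327081/76038400 + 360908)*456897 = (27593606194281/76038400)*456897 = 12607435889348406057/76038400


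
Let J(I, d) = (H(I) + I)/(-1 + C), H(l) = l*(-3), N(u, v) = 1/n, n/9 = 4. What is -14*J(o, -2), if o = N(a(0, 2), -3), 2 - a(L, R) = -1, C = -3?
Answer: -7/36 ≈ -0.19444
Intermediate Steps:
n = 36 (n = 9*4 = 36)
a(L, R) = 3 (a(L, R) = 2 - 1*(-1) = 2 + 1 = 3)
N(u, v) = 1/36
o = 1/36 ≈ 0.027778
H(l) = -3*l
J(I, d) = I/2 (J(I, d) = (-3*I + I)/(-1 - 3) = -2*I/(-4) = -2*I*(-¼) = I/2)
-14*J(o, -2) = -7/36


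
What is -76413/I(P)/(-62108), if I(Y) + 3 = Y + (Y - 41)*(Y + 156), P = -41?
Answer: -25471/196137064 ≈ -0.00012986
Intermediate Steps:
I(Y) = -3 + Y + (-41 + Y)*(156 + Y) (I(Y) = -3 + (Y + (Y - 41)*(Y + 156)) = -3 + (Y + (-41 + Y)*(156 + Y)) = -3 + Y + (-41 + Y)*(156 + Y))
-76413/I(P)/(-62108) = -76413/(-6399 + (-41)² + 116*(-41))/(-62108) = -76413/(-6399 + 1681 - 4756)*(-1/62108) = -76413/(-9474)*(-1/62108) = -76413*(-1/9474)*(-1/62108) = (25471/3158)*(-1/62108) = -25471/196137064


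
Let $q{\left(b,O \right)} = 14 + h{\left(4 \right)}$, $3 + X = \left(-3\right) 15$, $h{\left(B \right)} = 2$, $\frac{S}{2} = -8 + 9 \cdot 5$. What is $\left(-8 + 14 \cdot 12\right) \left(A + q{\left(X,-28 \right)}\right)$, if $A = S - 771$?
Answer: $-108960$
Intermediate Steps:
$S = 74$ ($S = 2 \left(-8 + 9 \cdot 5\right) = 2 \left(-8 + 45\right) = 2 \cdot 37 = 74$)
$A = -697$ ($A = 74 - 771 = -697$)
$X = -48$ ($X = -3 - 45 = -48$)
$q{\left(b,O \right)} = 16$ ($q{\left(b,O \right)} = 14 + 2 = 16$)
$\left(-8 + 14 \cdot 12\right) \left(A + q{\left(X,-28 \right)}\right) = \left(-8 + 14 \cdot 12\right) \left(-697 + 16\right) = \left(-8 + 168\right) \left(-681\right) = 160 \left(-681\right) = -108960$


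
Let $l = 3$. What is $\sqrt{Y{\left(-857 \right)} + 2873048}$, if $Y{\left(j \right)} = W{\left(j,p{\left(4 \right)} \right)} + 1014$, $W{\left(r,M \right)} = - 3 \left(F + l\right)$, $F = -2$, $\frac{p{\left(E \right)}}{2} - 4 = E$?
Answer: $\sqrt{2874059} \approx 1695.3$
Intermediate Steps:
$p{\left(E \right)} = 8 + 2 E$
$W{\left(r,M \right)} = -3$ ($W{\left(r,M \right)} = - 3 \left(-2 + 3\right) = \left(-3\right) 1 = -3$)
$Y{\left(j \right)} = 1011$ ($Y{\left(j \right)} = -3 + 1014 = 1011$)
$\sqrt{Y{\left(-857 \right)} + 2873048} = \sqrt{1011 + 2873048} = \sqrt{2874059}$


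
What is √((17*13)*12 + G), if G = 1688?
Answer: 2*√1085 ≈ 65.879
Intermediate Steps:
√((17*13)*12 + G) = √((17*13)*12 + 1688) = √(221*12 + 1688) = √(2652 + 1688) = √4340 = 2*√1085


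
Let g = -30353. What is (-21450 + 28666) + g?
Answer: -23137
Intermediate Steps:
(-21450 + 28666) + g = (-21450 + 28666) - 30353 = 7216 - 30353 = -23137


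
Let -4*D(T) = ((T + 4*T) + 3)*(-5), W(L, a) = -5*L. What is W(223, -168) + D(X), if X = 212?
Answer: 855/4 ≈ 213.75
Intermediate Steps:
D(T) = 15/4 + 25*T/4 (D(T) = -((T + 4*T) + 3)*(-5)/4 = -(5*T + 3)*(-5)/4 = -(3 + 5*T)*(-5)/4 = -(-15 - 25*T)/4 = 15/4 + 25*T/4)
W(223, -168) + D(X) = -5*223 + (15/4 + (25/4)*212) = -1115 + (15/4 + 1325) = -1115 + 5315/4 = 855/4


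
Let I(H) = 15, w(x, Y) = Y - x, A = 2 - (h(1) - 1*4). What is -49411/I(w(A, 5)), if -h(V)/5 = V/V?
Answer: -49411/15 ≈ -3294.1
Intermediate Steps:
h(V) = -5 (h(V) = -5*V/V = -5*1 = -5)
A = 11 (A = 2 - (-5 - 1*4) = 2 - (-5 - 4) = 2 - 1*(-9) = 2 + 9 = 11)
-49411/I(w(A, 5)) = -49411/15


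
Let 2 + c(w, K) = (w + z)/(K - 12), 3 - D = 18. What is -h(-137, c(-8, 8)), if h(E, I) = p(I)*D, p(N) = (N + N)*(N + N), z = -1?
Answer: 15/4 ≈ 3.7500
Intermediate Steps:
D = -15 (D = 3 - 1*18 = 3 - 18 = -15)
p(N) = 4*N² (p(N) = (2*N)*(2*N) = 4*N²)
c(w, K) = -2 + (-1 + w)/(-12 + K) (c(w, K) = -2 + (w - 1)/(K - 12) = -2 + (-1 + w)/(-12 + K))
h(E, I) = -60*I² (h(E, I) = (4*I²)*(-15) = -60*I²)
-h(-137, c(-8, 8)) = -(-60)*((23 - 8 - 2*8)/(-12 + 8))² = -(-60)*((23 - 8 - 16)/(-4))² = -(-60)*(-¼*(-1))² = -(-60)*(¼)² = -(-60)/16 = -1*(-15/4) = 15/4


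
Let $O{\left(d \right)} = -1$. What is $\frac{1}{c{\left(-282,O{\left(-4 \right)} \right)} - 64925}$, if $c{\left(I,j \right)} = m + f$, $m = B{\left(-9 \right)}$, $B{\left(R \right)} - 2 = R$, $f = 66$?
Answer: $- \frac{1}{64866} \approx -1.5416 \cdot 10^{-5}$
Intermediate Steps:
$B{\left(R \right)} = 2 + R$
$m = -7$ ($m = 2 - 9 = -7$)
$c{\left(I,j \right)} = 59$ ($c{\left(I,j \right)} = -7 + 66 = 59$)
$\frac{1}{c{\left(-282,O{\left(-4 \right)} \right)} - 64925} = \frac{1}{59 - 64925} = \frac{1}{-64866} = - \frac{1}{64866}$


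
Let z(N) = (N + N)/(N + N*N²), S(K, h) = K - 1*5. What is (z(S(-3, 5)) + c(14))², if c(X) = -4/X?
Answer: 13456/207025 ≈ 0.064997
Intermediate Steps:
S(K, h) = -5 + K (S(K, h) = K - 5 = -5 + K)
z(N) = 2*N/(N + N³) (z(N) = (2*N)/(N + N³) = 2*N/(N + N³))
(z(S(-3, 5)) + c(14))² = (2/(1 + (-5 - 3)²) - 4/14)² = (2/(1 + (-8)²) - 4*1/14)² = (2/(1 + 64) - 2/7)² = (2/65 - 2/7)² = (-116/455)² = 13456/207025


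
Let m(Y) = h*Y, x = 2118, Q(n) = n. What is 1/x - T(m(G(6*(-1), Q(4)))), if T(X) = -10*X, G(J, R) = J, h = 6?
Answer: -762479/2118 ≈ -360.00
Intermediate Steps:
m(Y) = 6*Y
1/x - T(m(G(6*(-1), Q(4)))) = 1/2118 - (-10)*6*(6*(-1)) = 1/2118 - (-10)*6*(-6) = 1/2118 - (-10)*(-36) = 1/2118 - 1*360 = 1/2118 - 360 = -762479/2118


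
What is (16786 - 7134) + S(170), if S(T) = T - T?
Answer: 9652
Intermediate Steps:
S(T) = 0
(16786 - 7134) + S(170) = (16786 - 7134) + 0 = 9652 + 0 = 9652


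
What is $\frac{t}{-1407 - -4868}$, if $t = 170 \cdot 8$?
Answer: $\frac{1360}{3461} \approx 0.39295$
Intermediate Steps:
$t = 1360$
$\frac{t}{-1407 - -4868} = \frac{1360}{-1407 - -4868} = \frac{1360}{-1407 + 4868} = \frac{1360}{3461}$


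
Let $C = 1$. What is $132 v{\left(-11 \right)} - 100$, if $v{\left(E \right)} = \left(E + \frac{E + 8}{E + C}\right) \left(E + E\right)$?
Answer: $\frac{154864}{5} \approx 30973.0$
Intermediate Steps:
$v{\left(E \right)} = 2 E \left(E + \frac{8 + E}{1 + E}\right)$ ($v{\left(E \right)} = \left(E + \frac{E + 8}{E + 1}\right) \left(E + E\right) = \left(E + \frac{8 + E}{1 + E}\right) 2 E = 2 E \left(E + \frac{8 + E}{1 + E}\right)$)
$132 v{\left(-11 \right)} - 100 = 132 \cdot 2 \left(-11\right) \frac{1}{1 - 11} \left(8 + \left(-11\right)^{2} + 2 \left(-11\right)\right) - 100 = 132 \cdot 2 \left(-11\right) \frac{1}{-10} \left(8 + 121 - 22\right) - 100 = 132 \cdot 2 \left(-11\right) \left(- \frac{1}{10}\right) 107 - 100 = 132 \cdot \frac{1177}{5} - 100 = \frac{155364}{5} - 100 = \frac{154864}{5}$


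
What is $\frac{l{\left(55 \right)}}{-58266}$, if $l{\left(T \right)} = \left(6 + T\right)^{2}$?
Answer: $- \frac{3721}{58266} \approx -0.063862$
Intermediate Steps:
$\frac{l{\left(55 \right)}}{-58266} = \frac{\left(6 + 55\right)^{2}}{-58266} = 61^{2} \left(- \frac{1}{58266}\right) = 3721 \left(- \frac{1}{58266}\right) = - \frac{3721}{58266}$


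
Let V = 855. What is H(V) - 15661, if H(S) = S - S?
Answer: -15661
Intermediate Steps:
H(S) = 0
H(V) - 15661 = 0 - 15661 = -15661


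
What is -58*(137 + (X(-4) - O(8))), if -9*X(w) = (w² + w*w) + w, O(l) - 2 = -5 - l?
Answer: -75632/9 ≈ -8403.6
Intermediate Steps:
O(l) = -3 - l (O(l) = 2 + (-5 - l) = -3 - l)
X(w) = -2*w²/9 - w/9 (X(w) = -((w² + w*w) + w)/9 = -((w² + w²) + w)/9 = -(2*w² + w)/9 = -(w + 2*w²)/9 = -2*w²/9 - w/9)
-58*(137 + (X(-4) - O(8))) = -58*(137 + (-⅑*(-4)*(1 + 2*(-4)) - (-3 - 1*8))) = -58*(137 + (-⅑*(-4)*(1 - 8) - (-3 - 8))) = -58*(137 + (-⅑*(-4)*(-7) - 1*(-11))) = -58*(137 + (-28/9 + 11)) = -58*(137 + 71/9) = -58*1304/9 = -75632/9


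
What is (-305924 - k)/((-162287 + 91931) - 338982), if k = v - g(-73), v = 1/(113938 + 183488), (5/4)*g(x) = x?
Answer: 455035606517/608738819940 ≈ 0.74751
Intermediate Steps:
g(x) = 4*x/5
v = 1/297426 ≈ 3.3622e-6
k = 86848397/1487130 (k = 1/297426 - 4*(-73)/5 = 1/297426 - 1*(-292/5) = 1/297426 + 292/5 = 86848397/1487130 ≈ 58.400)
(-305924 - k)/((-162287 + 91931) - 338982) = (-305924 - 1*86848397/1487130)/((-162287 + 91931) - 338982) = (-305924 - 86848397/1487130)/(-70356 - 338982) = -455035606517/1487130/(-409338) = -455035606517/1487130*(-1/409338) = 455035606517/608738819940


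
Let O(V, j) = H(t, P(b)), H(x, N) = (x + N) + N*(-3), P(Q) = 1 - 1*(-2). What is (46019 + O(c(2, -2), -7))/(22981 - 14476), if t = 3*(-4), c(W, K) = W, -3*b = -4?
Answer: 46001/8505 ≈ 5.4087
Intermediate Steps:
b = 4/3 (b = -⅓*(-4) = 4/3 ≈ 1.3333)
P(Q) = 3 (P(Q) = 1 + 2 = 3)
t = -12
H(x, N) = x - 2*N (H(x, N) = (N + x) - 3*N = x - 2*N)
O(V, j) = -18 (O(V, j) = -12 - 2*3 = -12 - 6 = -18)
(46019 + O(c(2, -2), -7))/(22981 - 14476) = (46019 - 18)/(22981 - 14476) = 46001/8505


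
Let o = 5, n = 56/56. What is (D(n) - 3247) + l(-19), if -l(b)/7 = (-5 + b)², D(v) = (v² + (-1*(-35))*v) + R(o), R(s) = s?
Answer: -7238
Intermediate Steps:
n = 1 (n = 56*(1/56) = 1)
D(v) = 5 + v² + 35*v (D(v) = (v² + (-1*(-35))*v) + 5 = (v² + 35*v) + 5 = 5 + v² + 35*v)
l(b) = -7*(-5 + b)²
(D(n) - 3247) + l(-19) = ((5 + 1² + 35*1) - 3247) - 7*(-5 - 19)² = ((5 + 1 + 35) - 3247) - 7*(-24)² = (41 - 3247) - 7*576 = -3206 - 4032 = -7238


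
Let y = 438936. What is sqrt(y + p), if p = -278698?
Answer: sqrt(160238) ≈ 400.30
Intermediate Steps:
sqrt(y + p) = sqrt(438936 - 278698) = sqrt(160238)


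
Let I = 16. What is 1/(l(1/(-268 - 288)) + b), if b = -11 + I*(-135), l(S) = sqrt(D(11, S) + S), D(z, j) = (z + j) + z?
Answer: -603538/1310274883 - sqrt(1699970)/1310274883 ≈ -0.00046161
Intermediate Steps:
D(z, j) = j + 2*z (D(z, j) = (j + z) + z = j + 2*z)
l(S) = sqrt(22 + 2*S) (l(S) = sqrt((S + 2*11) + S) = sqrt((S + 22) + S) = sqrt((22 + S) + S) = sqrt(22 + 2*S))
b = -2171 (b = -11 + 16*(-135) = -11 - 2160 = -2171)
1/(l(1/(-268 - 288)) + b) = 1/(sqrt(22 + 2/(-268 - 288)) - 2171) = 1/(sqrt(22 + 2/(-556)) - 2171) = 1/(sqrt(22 + 2*(-1/556)) - 2171) = 1/(sqrt(22 - 1/278) - 2171) = 1/(sqrt(6115/278) - 2171) = 1/(sqrt(1699970)/278 - 2171) = 1/(-2171 + sqrt(1699970)/278)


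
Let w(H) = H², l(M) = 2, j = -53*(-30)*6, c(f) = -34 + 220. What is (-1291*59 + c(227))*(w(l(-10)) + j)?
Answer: -725181752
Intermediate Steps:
c(f) = 186
j = 9540 (j = 1590*6 = 9540)
(-1291*59 + c(227))*(w(l(-10)) + j) = (-1291*59 + 186)*(2² + 9540) = (-76169 + 186)*(4 + 9540) = -75983*9544 = -725181752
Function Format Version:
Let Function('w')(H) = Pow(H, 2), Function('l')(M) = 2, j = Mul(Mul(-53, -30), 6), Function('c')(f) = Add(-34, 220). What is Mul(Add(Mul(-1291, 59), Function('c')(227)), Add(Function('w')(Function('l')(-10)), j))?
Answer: -725181752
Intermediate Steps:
Function('c')(f) = 186
j = 9540 (j = Mul(1590, 6) = 9540)
Mul(Add(Mul(-1291, 59), Function('c')(227)), Add(Function('w')(Function('l')(-10)), j)) = Mul(Add(Mul(-1291, 59), 186), Add(Pow(2, 2), 9540)) = Mul(Add(-76169, 186), Add(4, 9540)) = Mul(-75983, 9544) = -725181752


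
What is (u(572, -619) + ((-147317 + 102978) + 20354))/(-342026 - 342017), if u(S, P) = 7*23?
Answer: 23824/684043 ≈ 0.034828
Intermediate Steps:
u(S, P) = 161
(u(572, -619) + ((-147317 + 102978) + 20354))/(-342026 - 342017) = (161 + ((-147317 + 102978) + 20354))/(-342026 - 342017) = (161 + (-44339 + 20354))/(-684043) = (161 - 23985)*(-1/684043) = -23824*(-1/684043) = 23824/684043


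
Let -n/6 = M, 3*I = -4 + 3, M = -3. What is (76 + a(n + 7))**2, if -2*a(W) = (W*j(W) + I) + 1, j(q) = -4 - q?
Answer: 6911641/36 ≈ 1.9199e+5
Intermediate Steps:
I = -1/3 (I = (-4 + 3)/3 = (1/3)*(-1) = -1/3 ≈ -0.33333)
n = 18 (n = -6*(-3) = 18)
a(W) = -1/3 - W*(-4 - W)/2 (a(W) = -((W*(-4 - W) - 1/3) + 1)/2 = -((-1/3 + W*(-4 - W)) + 1)/2 = -(2/3 + W*(-4 - W))/2 = -1/3 - W*(-4 - W)/2)
(76 + a(n + 7))**2 = (76 + (-1/3 + (18 + 7)*(4 + (18 + 7))/2))**2 = (76 + (-1/3 + (1/2)*25*(4 + 25)))**2 = (76 + (-1/3 + (1/2)*25*29))**2 = (76 + (-1/3 + 725/2))**2 = (76 + 2173/6)**2 = (2629/6)**2 = 6911641/36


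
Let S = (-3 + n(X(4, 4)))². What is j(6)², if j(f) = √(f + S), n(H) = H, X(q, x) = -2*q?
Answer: 127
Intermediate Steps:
S = 121 (S = (-3 - 2*4)² = (-3 - 8)² = (-11)² = 121)
j(f) = √(121 + f) (j(f) = √(f + 121) = √(121 + f))
j(6)² = (√(121 + 6))² = (√127)² = 127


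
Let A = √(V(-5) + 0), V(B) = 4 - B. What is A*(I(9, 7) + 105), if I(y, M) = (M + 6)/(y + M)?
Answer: 5079/16 ≈ 317.44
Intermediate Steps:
I(y, M) = (6 + M)/(M + y)
A = 3 (A = √((4 - 1*(-5)) + 0) = √((4 + 5) + 0) = √(9 + 0) = √9 = 3)
A*(I(9, 7) + 105) = 3*((6 + 7)/(7 + 9) + 105) = 3*(13/16 + 105) = 3*(1693/16) = 5079/16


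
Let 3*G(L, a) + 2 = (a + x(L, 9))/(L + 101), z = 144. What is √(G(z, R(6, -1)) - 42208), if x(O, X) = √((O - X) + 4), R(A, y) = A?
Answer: √(-465350460 + 15*√139)/105 ≈ 205.45*I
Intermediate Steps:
x(O, X) = √(4 + O - X)
G(L, a) = -⅔ + (a + √(-5 + L))/(3*(101 + L)) (G(L, a) = -⅔ + ((a + √(4 + L - 1*9))/(L + 101))/3 = -⅔ + ((a + √(4 + L - 9))/(101 + L))/3 = -⅔ + ((a + √(-5 + L))/(101 + L))/3 = -⅔ + (a + √(-5 + L))/(3*(101 + L)))
√(G(z, R(6, -1)) - 42208) = √((-202 + 6 + √(-5 + 144) - 2*144)/(3*(101 + 144)) - 42208) = √((⅓)*(-202 + 6 + √139 - 288)/245 - 42208) = √((⅓)*(1/245)*(-484 + √139) - 42208) = √((-484/735 + √139/735) - 42208) = √(-31023364/735 + √139/735)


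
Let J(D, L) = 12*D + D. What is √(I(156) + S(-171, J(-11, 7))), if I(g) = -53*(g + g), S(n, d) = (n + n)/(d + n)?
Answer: I*√407569017/157 ≈ 128.59*I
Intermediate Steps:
J(D, L) = 13*D
S(n, d) = 2*n/(d + n) (S(n, d) = (2*n)/(d + n) = 2*n/(d + n))
I(g) = -106*g
√(I(156) + S(-171, J(-11, 7))) = √(-106*156 + 2*(-171)/(13*(-11) - 171)) = √(-16536 + 2*(-171)/(-143 - 171)) = √(-16536 + 2*(-171)/(-314)) = √(-16536 + 2*(-171)*(-1/314)) = √(-16536 + 171/157) = √(-2595981/157) = I*√407569017/157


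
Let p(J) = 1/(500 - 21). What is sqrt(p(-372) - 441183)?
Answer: 8*I*sqrt(1581647941)/479 ≈ 664.22*I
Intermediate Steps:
p(J) = 1/479
sqrt(p(-372) - 441183) = sqrt(1/479 - 441183) = sqrt(-211326656/479) = 8*I*sqrt(1581647941)/479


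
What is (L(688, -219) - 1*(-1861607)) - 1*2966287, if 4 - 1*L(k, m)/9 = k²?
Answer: -5364740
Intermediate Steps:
L(k, m) = 36 - 9*k²
(L(688, -219) - 1*(-1861607)) - 1*2966287 = ((36 - 9*688²) - 1*(-1861607)) - 1*2966287 = ((36 - 9*473344) + 1861607) - 2966287 = ((36 - 4260096) + 1861607) - 2966287 = (-4260060 + 1861607) - 2966287 = -2398453 - 2966287 = -5364740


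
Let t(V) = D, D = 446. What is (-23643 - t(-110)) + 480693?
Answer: 456604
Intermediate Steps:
t(V) = 446
(-23643 - t(-110)) + 480693 = (-23643 - 1*446) + 480693 = (-23643 - 446) + 480693 = -24089 + 480693 = 456604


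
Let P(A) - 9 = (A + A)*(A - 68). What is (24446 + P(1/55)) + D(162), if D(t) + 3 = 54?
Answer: 74123172/3025 ≈ 24504.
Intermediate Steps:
D(t) = 51 (D(t) = -3 + 54 = 51)
P(A) = 9 + 2*A*(-68 + A) (P(A) = 9 + (A + A)*(A - 68) = 9 + (2*A)*(-68 + A) = 9 + 2*A*(-68 + A))
(24446 + P(1/55)) + D(162) = (24446 + (9 - 136/55 + 2*(1/55)**2)) + 51 = (24446 + (9 - 136*1/55 + 2*(1/55)**2)) + 51 = (24446 + (9 - 136/55 + 2*(1/3025))) + 51 = (24446 + (9 - 136/55 + 2/3025)) + 51 = (24446 + 19747/3025) + 51 = 73968897/3025 + 51 = 74123172/3025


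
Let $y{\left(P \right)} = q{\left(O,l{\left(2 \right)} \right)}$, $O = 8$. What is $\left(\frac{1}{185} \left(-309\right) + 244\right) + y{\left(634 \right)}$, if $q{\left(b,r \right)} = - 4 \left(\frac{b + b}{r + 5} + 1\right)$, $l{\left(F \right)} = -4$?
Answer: $\frac{32251}{185} \approx 174.33$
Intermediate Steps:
$q{\left(b,r \right)} = -4 - \frac{8 b}{5 + r}$ ($q{\left(b,r \right)} = - 4 \left(\frac{2 b}{5 + r} + 1\right) = - 4 \left(1 + \frac{2 b}{5 + r}\right) = -4 - \frac{8 b}{5 + r}$)
$y{\left(P \right)} = -68$ ($y{\left(P \right)} = \frac{4 \left(-5 - -4 - 16\right)}{5 - 4} = \frac{4 \left(-5 + 4 - 16\right)}{1} = 4 \cdot 1 \left(-17\right) = -68$)
$\left(\frac{1}{185} \left(-309\right) + 244\right) + y{\left(634 \right)} = \left(\frac{1}{185} \left(-309\right) + 244\right) - 68 = \left(- \frac{309}{185} + 244\right) - 68 = \frac{44831}{185} - 68 = \frac{32251}{185}$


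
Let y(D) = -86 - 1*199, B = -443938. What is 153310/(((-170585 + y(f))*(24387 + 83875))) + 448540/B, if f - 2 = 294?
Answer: -37715852228829/37328583110126 ≈ -1.0104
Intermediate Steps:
f = 296 (f = 2 + 294 = 296)
y(D) = -285 (y(D) = -86 - 199 = -285)
153310/(((-170585 + y(f))*(24387 + 83875))) + 448540/B = 153310/(((-170585 - 285)*(24387 + 83875))) + 448540/(-443938) = 153310/((-170870*108262)) + 448540*(-1/443938) = 153310/(-18498727940) - 224270/221969 = 153310*(-1/18498727940) - 224270/221969 = -15331/1849872794 - 224270/221969 = -37715852228829/37328583110126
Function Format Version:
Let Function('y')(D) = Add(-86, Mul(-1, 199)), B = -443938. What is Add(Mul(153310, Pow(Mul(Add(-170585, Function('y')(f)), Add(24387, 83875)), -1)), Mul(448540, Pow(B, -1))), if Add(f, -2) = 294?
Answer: Rational(-37715852228829, 37328583110126) ≈ -1.0104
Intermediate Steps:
f = 296 (f = Add(2, 294) = 296)
Function('y')(D) = -285 (Function('y')(D) = Add(-86, -199) = -285)
Add(Mul(153310, Pow(Mul(Add(-170585, Function('y')(f)), Add(24387, 83875)), -1)), Mul(448540, Pow(B, -1))) = Add(Mul(153310, Pow(Mul(Add(-170585, -285), Add(24387, 83875)), -1)), Mul(448540, Pow(-443938, -1))) = Add(Mul(153310, Pow(Mul(-170870, 108262), -1)), Mul(448540, Rational(-1, 443938))) = Add(Mul(153310, Pow(-18498727940, -1)), Rational(-224270, 221969)) = Add(Mul(153310, Rational(-1, 18498727940)), Rational(-224270, 221969)) = Add(Rational(-15331, 1849872794), Rational(-224270, 221969)) = Rational(-37715852228829, 37328583110126)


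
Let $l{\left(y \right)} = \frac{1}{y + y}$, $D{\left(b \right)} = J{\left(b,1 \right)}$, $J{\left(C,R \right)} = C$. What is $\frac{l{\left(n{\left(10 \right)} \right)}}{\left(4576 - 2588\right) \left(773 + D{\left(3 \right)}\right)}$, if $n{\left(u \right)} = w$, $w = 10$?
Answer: $\frac{1}{30853760} \approx 3.2411 \cdot 10^{-8}$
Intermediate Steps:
$D{\left(b \right)} = b$
$n{\left(u \right)} = 10$
$l{\left(y \right)} = \frac{1}{2 y}$
$\frac{l{\left(n{\left(10 \right)} \right)}}{\left(4576 - 2588\right) \left(773 + D{\left(3 \right)}\right)} = \frac{\frac{1}{2} \cdot \frac{1}{10}}{\left(4576 - 2588\right) \left(773 + 3\right)} = \frac{\frac{1}{2} \cdot \frac{1}{10}}{1988 \cdot 776} = \frac{1}{20 \cdot 1542688} = \frac{1}{20} \cdot \frac{1}{1542688} = \frac{1}{30853760}$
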